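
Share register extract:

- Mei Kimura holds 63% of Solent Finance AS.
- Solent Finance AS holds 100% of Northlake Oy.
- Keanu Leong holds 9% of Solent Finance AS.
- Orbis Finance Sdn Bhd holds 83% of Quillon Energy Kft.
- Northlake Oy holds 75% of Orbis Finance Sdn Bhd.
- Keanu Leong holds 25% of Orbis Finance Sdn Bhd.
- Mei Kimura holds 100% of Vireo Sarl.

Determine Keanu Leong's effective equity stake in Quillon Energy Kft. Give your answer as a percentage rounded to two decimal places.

Keanu reaches Quillon along 2 paths.
Via Solent → Northlake → Orbis: 9% × 100% × 75% × 83% = 5.6025%.
Via Orbis: 25% × 83% = 20.75%.
Total: 5.6025% + 20.75% = 26.3525%.
Rounded: 26.35%.

26.35%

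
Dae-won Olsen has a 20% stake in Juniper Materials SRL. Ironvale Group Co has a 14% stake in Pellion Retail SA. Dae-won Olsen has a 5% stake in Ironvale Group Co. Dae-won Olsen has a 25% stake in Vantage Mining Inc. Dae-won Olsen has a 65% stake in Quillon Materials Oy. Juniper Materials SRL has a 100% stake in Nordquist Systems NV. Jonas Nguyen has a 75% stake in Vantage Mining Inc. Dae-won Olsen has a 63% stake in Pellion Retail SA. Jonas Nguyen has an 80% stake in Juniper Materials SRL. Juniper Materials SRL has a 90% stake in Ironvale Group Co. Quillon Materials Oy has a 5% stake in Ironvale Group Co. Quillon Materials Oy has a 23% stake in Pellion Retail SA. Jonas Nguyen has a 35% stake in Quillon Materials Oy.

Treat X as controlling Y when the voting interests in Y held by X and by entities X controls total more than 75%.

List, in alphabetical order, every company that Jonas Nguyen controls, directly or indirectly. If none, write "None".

Ironvale Group Co, Juniper Materials SRL, Nordquist Systems NV

Jonas holds 80% of Juniper, so Jonas controls Juniper.
Juniper holds 90% of Ironvale, so Jonas controls Ironvale.
Juniper holds 100% of Nordquist, so Jonas controls Nordquist.
No other company's threshold is met.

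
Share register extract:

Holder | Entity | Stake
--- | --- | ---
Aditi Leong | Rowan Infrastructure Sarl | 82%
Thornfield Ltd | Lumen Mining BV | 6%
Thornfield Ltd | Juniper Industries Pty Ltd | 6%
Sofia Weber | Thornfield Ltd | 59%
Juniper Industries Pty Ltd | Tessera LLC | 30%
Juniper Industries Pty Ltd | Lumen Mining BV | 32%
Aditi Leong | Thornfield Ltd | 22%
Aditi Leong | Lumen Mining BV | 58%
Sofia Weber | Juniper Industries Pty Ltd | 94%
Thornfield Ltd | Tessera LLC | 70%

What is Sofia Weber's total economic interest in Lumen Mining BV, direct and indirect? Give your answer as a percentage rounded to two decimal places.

Sofia reaches Lumen along 3 paths.
Via Thornfield → Juniper: 59% × 6% × 32% = 1.1328%.
Via Juniper: 94% × 32% = 30.08%.
Via Thornfield: 59% × 6% = 3.54%.
Total: 1.1328% + 30.08% + 3.54% = 34.7528%.
Rounded: 34.75%.

34.75%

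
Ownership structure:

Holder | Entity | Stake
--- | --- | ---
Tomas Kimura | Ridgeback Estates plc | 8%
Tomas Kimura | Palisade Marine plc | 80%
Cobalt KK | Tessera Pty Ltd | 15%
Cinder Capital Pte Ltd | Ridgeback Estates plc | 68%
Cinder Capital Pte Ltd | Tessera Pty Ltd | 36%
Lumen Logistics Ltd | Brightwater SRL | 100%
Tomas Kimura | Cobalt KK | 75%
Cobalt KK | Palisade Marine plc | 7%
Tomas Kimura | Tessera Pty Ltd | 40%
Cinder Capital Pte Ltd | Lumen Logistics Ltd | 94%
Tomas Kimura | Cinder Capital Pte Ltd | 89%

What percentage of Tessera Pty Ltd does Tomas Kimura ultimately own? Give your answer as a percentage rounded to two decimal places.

Tomas reaches Tessera along 3 paths.
Via Cinder: 89% × 36% = 32.04%.
Via Cobalt: 75% × 15% = 11.25%.
Direct stake: 40% = 40%.
Total: 32.04% + 11.25% + 40% = 83.29%.

83.29%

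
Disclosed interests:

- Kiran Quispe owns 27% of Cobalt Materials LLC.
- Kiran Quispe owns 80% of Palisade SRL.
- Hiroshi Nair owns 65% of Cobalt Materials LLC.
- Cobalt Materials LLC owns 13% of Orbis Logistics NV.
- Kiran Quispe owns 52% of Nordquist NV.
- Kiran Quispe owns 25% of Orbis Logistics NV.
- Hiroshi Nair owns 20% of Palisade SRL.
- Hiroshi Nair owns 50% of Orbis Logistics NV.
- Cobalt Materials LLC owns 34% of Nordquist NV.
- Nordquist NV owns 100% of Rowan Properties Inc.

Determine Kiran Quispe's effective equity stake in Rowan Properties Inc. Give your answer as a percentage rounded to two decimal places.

Kiran reaches Rowan along 2 paths.
Via Cobalt → Nordquist: 27% × 34% × 100% = 9.18%.
Via Nordquist: 52% × 100% = 52%.
Total: 9.18% + 52% = 61.18%.

61.18%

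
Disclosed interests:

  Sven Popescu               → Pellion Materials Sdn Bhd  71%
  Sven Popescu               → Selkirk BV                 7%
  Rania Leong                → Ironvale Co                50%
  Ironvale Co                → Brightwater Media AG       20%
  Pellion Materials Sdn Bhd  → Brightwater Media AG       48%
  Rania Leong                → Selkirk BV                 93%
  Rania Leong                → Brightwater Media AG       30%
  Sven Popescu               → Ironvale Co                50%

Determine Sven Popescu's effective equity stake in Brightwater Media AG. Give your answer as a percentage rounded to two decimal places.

Sven reaches Brightwater along 2 paths.
Via Ironvale: 50% × 20% = 10%.
Via Pellion: 71% × 48% = 34.08%.
Total: 10% + 34.08% = 44.08%.

44.08%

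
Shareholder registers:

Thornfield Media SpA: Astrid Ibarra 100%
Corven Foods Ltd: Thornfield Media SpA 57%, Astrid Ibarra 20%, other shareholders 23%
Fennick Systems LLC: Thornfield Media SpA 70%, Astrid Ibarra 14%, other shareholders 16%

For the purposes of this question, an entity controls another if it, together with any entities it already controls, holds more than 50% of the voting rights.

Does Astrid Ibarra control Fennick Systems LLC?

Yes

Astrid holds 100% of Thornfield, so Astrid controls Thornfield.
Thornfield and Astrid together hold 70% + 14% = 84% of Fennick, so Astrid controls Fennick.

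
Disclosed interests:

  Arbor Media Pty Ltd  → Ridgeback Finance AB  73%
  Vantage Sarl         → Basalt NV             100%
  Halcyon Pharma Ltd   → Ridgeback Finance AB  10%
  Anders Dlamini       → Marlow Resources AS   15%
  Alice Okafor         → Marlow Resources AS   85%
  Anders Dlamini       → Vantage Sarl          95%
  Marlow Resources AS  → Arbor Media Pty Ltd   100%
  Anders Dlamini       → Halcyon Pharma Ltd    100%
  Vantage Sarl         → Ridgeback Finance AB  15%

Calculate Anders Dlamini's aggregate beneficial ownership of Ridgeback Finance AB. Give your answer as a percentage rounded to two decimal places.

35.20%

Anders reaches Ridgeback along 3 paths.
Via Halcyon: 100% × 10% = 10%.
Via Vantage: 95% × 15% = 14.25%.
Via Marlow → Arbor: 15% × 100% × 73% = 10.95%.
Total: 10% + 14.25% + 10.95% = 35.2%.
Rounded: 35.20%.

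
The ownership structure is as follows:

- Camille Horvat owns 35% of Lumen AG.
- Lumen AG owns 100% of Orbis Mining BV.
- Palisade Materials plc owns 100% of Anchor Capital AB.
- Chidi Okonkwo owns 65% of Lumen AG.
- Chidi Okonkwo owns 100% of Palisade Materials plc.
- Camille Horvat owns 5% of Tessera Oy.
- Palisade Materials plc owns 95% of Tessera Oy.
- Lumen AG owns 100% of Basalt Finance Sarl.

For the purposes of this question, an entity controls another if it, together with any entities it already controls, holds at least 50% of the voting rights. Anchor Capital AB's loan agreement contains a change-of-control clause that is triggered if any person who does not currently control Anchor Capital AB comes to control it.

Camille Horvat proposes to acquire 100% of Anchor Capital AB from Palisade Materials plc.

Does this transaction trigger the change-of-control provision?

The purchase adds only to Camille's holdings (Palisade's stake shrinks), so Camille is the only person who could newly come to control Anchor.
Camille's largest direct stake is 35% in Lumen, which does not meet the threshold, so Camille controls no company.
Neither Camille nor any entity Camille controls holds any voting interest in Anchor.
So before the transaction, Camille does not control Anchor.
After the purchase, Camille holds 100% of Anchor directly, and Palisade's stake falls to 0%.
Camille holds 100% of Anchor, so Camille controls Anchor.
Camille did not control Anchor before and does after, so the clause is triggered.

Yes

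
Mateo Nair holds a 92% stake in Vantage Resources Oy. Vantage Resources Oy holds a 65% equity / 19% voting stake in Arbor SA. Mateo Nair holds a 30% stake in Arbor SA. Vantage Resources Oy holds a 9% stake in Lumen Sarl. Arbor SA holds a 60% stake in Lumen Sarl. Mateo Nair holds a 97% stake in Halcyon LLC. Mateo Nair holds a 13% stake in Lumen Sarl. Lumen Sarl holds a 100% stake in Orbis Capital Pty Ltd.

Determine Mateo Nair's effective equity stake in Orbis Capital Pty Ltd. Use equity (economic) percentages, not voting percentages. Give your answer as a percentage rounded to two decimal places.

75.16%

Mateo reaches Orbis along 4 paths.
Via Lumen: 13% × 100% = 13%.
Via Arbor → Lumen: 30% × 60% × 100% = 18%.
Via Vantage → Arbor → Lumen: 92% × 65% × 60% × 100% = 35.88%.
Via Vantage → Lumen: 92% × 9% × 100% = 8.28%.
Total: 13% + 18% + 35.88% + 8.28% = 75.16%.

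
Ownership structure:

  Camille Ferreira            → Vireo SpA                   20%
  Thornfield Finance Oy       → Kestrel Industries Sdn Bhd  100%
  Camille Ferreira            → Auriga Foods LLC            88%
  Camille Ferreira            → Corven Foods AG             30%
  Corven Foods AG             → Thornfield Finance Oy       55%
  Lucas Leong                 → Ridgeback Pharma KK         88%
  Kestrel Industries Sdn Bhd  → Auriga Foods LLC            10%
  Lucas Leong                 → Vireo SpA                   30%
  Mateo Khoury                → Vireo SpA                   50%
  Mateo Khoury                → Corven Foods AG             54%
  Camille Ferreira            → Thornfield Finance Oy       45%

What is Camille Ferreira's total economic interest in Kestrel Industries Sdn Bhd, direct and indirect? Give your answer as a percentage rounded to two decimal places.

Camille reaches Kestrel along 2 paths.
Via Corven → Thornfield: 30% × 55% × 100% = 16.5%.
Via Thornfield: 45% × 100% = 45%.
Total: 16.5% + 45% = 61.5%.
Rounded: 61.50%.

61.50%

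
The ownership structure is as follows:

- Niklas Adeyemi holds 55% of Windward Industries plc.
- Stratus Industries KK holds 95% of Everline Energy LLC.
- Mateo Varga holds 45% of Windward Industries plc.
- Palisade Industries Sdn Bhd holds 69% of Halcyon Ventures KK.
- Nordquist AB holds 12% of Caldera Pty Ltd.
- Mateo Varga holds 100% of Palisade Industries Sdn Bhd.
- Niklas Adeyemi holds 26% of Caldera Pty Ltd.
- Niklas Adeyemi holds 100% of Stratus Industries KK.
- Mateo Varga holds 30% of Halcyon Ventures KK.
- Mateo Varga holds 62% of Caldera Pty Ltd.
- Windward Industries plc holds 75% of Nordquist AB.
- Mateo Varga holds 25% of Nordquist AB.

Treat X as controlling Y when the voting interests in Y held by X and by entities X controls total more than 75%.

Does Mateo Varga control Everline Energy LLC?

No

Mateo holds 100% of Palisade, so Mateo controls Palisade.
Palisade and Mateo together hold 69% + 30% = 99% of Halcyon, so Mateo controls Halcyon.
Neither Mateo nor any entity Mateo controls holds any voting interest in Everline.
So Mateo does not control Everline.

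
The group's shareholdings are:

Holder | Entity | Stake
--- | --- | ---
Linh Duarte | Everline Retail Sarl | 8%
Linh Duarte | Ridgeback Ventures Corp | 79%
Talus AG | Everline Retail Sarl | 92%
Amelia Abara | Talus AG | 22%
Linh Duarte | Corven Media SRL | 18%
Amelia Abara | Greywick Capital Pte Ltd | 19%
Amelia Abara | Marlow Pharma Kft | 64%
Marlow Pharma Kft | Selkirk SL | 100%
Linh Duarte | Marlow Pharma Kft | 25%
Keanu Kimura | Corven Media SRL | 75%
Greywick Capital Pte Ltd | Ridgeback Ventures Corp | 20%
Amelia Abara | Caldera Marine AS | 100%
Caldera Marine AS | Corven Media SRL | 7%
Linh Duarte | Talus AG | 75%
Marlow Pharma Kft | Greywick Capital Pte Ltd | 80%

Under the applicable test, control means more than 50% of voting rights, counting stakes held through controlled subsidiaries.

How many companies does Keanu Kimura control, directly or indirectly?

1

Keanu holds 75% of Corven, so Keanu controls Corven.
No other company's threshold is met.
Keanu controls 1 company.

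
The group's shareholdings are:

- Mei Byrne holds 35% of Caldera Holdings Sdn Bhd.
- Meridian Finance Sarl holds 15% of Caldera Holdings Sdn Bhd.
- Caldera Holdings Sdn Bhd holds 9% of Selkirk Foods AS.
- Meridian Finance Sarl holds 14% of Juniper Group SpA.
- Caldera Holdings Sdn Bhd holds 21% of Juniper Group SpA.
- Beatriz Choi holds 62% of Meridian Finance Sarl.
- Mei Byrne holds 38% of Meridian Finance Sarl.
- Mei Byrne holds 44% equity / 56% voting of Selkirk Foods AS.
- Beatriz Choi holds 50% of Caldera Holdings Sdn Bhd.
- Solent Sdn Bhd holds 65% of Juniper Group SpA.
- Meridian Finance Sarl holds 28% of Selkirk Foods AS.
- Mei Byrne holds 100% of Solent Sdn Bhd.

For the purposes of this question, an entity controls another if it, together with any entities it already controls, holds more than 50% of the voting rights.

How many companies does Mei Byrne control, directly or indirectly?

3

Mei holds 100% of Solent, so Mei controls Solent.
Solent holds 65% of Juniper, so Mei controls Juniper.
Mei holds 56% of Selkirk, so Mei controls Selkirk.
No other company's threshold is met.
Mei controls 3 companies.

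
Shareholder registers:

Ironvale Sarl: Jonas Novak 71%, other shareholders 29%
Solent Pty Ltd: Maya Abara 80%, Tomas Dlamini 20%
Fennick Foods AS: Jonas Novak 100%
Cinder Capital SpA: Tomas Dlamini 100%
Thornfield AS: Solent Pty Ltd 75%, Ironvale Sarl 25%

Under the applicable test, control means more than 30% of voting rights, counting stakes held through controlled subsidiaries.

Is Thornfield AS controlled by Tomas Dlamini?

Tomas holds 100% of Cinder, so Tomas controls Cinder.
Neither Tomas nor any entity Tomas controls holds any voting interest in Thornfield.
So Tomas does not control Thornfield.

No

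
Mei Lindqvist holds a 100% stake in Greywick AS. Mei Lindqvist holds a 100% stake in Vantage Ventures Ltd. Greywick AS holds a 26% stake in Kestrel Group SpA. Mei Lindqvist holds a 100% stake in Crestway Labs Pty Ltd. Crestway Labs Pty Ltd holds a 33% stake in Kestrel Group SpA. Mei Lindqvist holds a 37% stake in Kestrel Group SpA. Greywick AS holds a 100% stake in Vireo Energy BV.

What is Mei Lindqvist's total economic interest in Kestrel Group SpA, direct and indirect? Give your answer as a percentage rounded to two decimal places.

Mei reaches Kestrel along 3 paths.
Via Crestway: 100% × 33% = 33%.
Direct stake: 37% = 37%.
Via Greywick: 100% × 26% = 26%.
Total: 33% + 37% + 26% = 96%.
Rounded: 96.00%.

96.00%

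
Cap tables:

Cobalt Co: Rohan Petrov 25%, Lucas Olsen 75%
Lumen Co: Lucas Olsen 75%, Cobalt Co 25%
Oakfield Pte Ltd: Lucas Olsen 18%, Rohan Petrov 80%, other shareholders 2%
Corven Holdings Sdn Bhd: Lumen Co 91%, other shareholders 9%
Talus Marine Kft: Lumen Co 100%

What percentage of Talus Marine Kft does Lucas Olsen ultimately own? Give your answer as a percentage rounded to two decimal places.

93.75%

Lucas reaches Talus along 2 paths.
Via Lumen: 75% × 100% = 75%.
Via Cobalt → Lumen: 75% × 25% × 100% = 18.75%.
Total: 75% + 18.75% = 93.75%.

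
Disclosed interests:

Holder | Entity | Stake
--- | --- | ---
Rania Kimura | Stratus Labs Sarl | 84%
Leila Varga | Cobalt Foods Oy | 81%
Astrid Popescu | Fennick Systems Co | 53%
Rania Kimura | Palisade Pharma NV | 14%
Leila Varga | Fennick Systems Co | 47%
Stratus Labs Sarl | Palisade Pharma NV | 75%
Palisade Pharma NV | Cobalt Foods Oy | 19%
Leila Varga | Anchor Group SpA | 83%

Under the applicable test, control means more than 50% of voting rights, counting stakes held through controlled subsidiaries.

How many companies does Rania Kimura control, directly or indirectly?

2

Rania holds 84% of Stratus, so Rania controls Stratus.
Rania and Stratus together hold 14% + 75% = 89% of Palisade, so Rania controls Palisade.
No other company's threshold is met.
Rania controls 2 companies.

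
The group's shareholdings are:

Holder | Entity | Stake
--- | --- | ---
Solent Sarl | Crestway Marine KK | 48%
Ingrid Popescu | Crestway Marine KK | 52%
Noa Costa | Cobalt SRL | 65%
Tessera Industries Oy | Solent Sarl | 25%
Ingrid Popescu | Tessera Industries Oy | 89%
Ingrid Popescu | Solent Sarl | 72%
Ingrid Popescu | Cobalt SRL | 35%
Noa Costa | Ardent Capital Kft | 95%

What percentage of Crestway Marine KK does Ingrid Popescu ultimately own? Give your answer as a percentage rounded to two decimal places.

97.24%

Ingrid reaches Crestway along 3 paths.
Direct stake: 52% = 52%.
Via Solent: 72% × 48% = 34.56%.
Via Tessera → Solent: 89% × 25% × 48% = 10.68%.
Total: 52% + 34.56% + 10.68% = 97.24%.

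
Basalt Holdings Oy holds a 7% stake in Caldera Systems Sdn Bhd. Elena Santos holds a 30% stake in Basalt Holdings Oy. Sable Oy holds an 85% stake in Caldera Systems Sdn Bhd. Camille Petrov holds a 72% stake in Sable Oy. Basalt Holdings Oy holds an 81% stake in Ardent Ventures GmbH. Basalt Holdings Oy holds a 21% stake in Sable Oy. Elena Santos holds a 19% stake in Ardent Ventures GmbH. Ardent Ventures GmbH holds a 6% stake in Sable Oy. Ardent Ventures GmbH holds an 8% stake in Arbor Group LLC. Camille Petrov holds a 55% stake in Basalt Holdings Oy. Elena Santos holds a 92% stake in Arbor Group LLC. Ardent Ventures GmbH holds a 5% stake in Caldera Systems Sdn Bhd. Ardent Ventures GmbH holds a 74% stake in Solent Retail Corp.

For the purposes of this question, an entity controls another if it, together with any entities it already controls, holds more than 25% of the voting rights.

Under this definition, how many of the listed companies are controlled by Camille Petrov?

5

Camille holds 55% of Basalt, so Camille controls Basalt.
Basalt holds 81% of Ardent, so Camille controls Ardent.
Ardent holds 74% of Solent, so Camille controls Solent.
Camille and Ardent and Basalt together hold 72% + 6% + 21% = 99% of Sable, so Camille controls Sable.
Ardent and Sable and Basalt together hold 5% + 85% + 7% = 97% of Caldera, so Camille controls Caldera.
No other company's threshold is met.
Camille controls 5 companies.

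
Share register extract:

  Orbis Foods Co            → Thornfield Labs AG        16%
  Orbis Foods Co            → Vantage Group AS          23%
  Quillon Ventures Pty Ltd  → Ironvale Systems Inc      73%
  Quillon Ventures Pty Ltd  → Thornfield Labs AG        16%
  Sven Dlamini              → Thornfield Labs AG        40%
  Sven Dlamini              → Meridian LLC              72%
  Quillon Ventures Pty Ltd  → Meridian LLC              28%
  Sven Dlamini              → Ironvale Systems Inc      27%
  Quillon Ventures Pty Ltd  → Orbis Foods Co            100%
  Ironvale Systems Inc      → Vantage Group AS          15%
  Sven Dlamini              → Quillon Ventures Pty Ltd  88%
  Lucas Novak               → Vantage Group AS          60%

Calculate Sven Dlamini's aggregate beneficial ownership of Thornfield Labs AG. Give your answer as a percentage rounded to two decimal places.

68.16%

Sven reaches Thornfield along 3 paths.
Via Quillon → Orbis: 88% × 100% × 16% = 14.08%.
Direct stake: 40% = 40%.
Via Quillon: 88% × 16% = 14.08%.
Total: 14.08% + 40% + 14.08% = 68.16%.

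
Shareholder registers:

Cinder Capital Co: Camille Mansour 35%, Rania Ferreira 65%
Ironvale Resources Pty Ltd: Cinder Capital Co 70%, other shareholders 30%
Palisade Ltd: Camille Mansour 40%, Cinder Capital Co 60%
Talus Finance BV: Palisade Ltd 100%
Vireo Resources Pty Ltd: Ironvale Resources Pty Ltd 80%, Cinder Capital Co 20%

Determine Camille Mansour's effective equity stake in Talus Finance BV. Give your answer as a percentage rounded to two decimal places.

Camille reaches Talus along 2 paths.
Via Palisade: 40% × 100% = 40%.
Via Cinder → Palisade: 35% × 60% × 100% = 21%.
Total: 40% + 21% = 61%.
Rounded: 61.00%.

61.00%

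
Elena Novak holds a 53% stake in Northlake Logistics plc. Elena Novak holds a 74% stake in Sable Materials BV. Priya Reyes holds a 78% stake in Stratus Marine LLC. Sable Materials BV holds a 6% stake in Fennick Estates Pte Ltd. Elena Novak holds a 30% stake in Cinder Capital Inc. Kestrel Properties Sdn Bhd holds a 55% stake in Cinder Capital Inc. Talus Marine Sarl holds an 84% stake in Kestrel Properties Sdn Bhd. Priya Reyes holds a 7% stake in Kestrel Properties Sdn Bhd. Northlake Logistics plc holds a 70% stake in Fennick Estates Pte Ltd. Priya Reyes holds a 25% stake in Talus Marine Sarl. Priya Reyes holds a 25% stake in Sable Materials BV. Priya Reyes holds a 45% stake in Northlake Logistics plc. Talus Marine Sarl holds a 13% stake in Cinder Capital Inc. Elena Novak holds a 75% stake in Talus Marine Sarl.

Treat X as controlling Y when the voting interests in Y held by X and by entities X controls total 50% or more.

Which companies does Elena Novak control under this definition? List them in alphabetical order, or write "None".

Elena holds 75% of Talus, so Elena controls Talus.
Talus holds 84% of Kestrel, so Elena controls Kestrel.
Elena holds 74% of Sable, so Elena controls Sable.
Talus and Kestrel and Elena together hold 13% + 55% + 30% = 98% of Cinder, so Elena controls Cinder.
Elena holds 53% of Northlake, so Elena controls Northlake.
Sable and Northlake together hold 6% + 70% = 76% of Fennick, so Elena controls Fennick.
No other company's threshold is met.

Cinder Capital Inc, Fennick Estates Pte Ltd, Kestrel Properties Sdn Bhd, Northlake Logistics plc, Sable Materials BV, Talus Marine Sarl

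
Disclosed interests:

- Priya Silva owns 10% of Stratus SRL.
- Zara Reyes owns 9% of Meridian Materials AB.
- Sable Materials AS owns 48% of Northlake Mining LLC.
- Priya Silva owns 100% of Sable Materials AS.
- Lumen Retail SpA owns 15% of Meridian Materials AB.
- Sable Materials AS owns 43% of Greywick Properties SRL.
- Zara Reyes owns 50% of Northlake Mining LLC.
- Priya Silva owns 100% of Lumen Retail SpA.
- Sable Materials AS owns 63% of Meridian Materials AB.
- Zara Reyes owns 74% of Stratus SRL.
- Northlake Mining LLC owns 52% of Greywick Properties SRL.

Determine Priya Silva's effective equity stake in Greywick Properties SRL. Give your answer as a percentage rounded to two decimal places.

67.96%

Priya reaches Greywick along 2 paths.
Via Sable: 100% × 43% = 43%.
Via Sable → Northlake: 100% × 48% × 52% = 24.96%.
Total: 43% + 24.96% = 67.96%.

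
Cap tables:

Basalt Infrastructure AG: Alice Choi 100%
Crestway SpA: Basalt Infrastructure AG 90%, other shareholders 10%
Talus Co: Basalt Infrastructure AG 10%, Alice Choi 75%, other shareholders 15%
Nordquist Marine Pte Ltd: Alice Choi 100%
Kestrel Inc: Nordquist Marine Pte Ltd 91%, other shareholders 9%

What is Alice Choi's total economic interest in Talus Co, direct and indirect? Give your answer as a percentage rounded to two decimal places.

85.00%

Alice reaches Talus along 2 paths.
Via Basalt: 100% × 10% = 10%.
Direct stake: 75% = 75%.
Total: 10% + 75% = 85%.
Rounded: 85.00%.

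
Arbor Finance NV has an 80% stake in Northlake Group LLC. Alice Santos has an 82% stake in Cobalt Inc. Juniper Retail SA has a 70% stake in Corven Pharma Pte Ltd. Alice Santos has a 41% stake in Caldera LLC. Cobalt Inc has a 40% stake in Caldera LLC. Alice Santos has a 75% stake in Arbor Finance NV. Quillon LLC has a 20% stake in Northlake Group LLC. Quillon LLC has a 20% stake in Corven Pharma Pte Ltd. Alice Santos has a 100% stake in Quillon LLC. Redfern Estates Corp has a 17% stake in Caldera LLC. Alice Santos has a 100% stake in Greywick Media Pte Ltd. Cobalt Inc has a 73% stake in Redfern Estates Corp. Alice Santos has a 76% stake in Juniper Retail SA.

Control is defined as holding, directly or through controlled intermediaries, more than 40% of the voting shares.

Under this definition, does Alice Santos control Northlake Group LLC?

Alice holds 75% of Arbor, so Alice controls Arbor.
Alice holds 100% of Quillon, so Alice controls Quillon.
Arbor and Quillon together hold 80% + 20% = 100% of Northlake, so Alice controls Northlake.

Yes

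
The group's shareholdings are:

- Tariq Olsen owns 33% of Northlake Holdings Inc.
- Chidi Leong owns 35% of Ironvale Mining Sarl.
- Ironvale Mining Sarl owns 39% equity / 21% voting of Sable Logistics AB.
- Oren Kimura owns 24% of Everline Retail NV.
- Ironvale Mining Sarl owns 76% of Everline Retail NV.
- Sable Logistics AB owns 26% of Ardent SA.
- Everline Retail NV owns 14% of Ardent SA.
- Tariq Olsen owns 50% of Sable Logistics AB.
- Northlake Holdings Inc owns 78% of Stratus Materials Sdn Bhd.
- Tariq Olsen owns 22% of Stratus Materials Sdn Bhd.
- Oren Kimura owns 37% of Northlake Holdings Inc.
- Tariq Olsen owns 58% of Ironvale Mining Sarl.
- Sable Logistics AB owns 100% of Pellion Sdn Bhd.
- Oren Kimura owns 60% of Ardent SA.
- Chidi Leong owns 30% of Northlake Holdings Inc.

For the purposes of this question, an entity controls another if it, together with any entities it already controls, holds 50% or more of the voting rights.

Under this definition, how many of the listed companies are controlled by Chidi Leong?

0

Chidi's largest direct stake is 35% in Ironvale, which does not meet the threshold.
Chidi controls 0 companies.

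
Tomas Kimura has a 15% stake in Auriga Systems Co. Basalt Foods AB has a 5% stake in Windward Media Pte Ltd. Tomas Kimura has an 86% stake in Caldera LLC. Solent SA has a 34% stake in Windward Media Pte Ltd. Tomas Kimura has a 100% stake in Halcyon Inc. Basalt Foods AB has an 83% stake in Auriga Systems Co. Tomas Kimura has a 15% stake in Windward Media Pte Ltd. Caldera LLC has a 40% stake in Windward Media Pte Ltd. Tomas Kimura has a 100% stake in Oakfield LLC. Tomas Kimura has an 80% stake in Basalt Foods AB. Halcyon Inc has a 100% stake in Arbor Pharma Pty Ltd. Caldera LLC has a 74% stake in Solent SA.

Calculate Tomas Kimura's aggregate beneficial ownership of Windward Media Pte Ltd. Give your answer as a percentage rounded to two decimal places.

75.04%

Tomas reaches Windward along 4 paths.
Via Caldera: 86% × 40% = 34.4%.
Via Basalt: 80% × 5% = 4%.
Via Caldera → Solent: 86% × 74% × 34% = 21.6376%.
Direct stake: 15% = 15%.
Total: 34.4% + 4% + 21.6376% + 15% = 75.0376%.
Rounded: 75.04%.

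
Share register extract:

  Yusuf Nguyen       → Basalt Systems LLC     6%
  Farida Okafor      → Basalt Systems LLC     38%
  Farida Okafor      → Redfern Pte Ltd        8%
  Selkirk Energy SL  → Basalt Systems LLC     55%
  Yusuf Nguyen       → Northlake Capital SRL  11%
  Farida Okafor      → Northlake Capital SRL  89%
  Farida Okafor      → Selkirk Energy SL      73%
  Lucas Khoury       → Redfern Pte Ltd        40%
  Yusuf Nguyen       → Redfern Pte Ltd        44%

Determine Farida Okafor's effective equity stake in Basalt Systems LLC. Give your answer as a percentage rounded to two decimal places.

78.15%

Farida reaches Basalt along 2 paths.
Direct stake: 38% = 38%.
Via Selkirk: 73% × 55% = 40.15%.
Total: 38% + 40.15% = 78.15%.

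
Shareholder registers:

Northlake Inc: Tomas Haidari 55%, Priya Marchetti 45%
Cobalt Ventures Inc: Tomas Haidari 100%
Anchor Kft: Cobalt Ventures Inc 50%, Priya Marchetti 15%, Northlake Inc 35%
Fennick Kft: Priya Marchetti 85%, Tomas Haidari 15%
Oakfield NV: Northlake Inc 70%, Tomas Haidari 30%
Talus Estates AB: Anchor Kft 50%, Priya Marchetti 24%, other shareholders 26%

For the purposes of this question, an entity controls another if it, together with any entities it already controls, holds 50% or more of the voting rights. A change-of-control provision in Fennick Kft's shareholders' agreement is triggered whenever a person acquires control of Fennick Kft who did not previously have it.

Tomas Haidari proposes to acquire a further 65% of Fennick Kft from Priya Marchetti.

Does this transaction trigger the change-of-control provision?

Yes

The purchase adds only to Tomas's holdings (Priya's stake shrinks), so Tomas is the only person who could newly come to control Fennick.
Tomas holds 55% of Northlake, so Tomas controls Northlake.
Tomas holds 100% of Cobalt, so Tomas controls Cobalt.
Cobalt and Northlake together hold 50% + 35% = 85% of Anchor, so Tomas controls Anchor.
Northlake and Tomas together hold 70% + 30% = 100% of Oakfield, so Tomas controls Oakfield.
Anchor holds 50% of Talus, so Tomas controls Talus.
In Fennick, Tomas's side holds only 15%, not ≥ 50%.
So before the transaction, Tomas does not control Fennick.
After the purchase, Tomas's direct stake in Fennick rises to 15% + 65% = 80%, and Priya's stake falls to 20%.
Tomas holds 80% of Fennick, so Tomas controls Fennick.
Tomas did not control Fennick before and does after, so the clause is triggered.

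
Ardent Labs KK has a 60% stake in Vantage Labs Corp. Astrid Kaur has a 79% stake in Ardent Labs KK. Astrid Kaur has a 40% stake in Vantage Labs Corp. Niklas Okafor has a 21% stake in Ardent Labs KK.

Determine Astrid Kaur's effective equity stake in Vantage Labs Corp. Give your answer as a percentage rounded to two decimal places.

87.40%

Astrid reaches Vantage along 2 paths.
Direct stake: 40% = 40%.
Via Ardent: 79% × 60% = 47.4%.
Total: 40% + 47.4% = 87.4%.
Rounded: 87.40%.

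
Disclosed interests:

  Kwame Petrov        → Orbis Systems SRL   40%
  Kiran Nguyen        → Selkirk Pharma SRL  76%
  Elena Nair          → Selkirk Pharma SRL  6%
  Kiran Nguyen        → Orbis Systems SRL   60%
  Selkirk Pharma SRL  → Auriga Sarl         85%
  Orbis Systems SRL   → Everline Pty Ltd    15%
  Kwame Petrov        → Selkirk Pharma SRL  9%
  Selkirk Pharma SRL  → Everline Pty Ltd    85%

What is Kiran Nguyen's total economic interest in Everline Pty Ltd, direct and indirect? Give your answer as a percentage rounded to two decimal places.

73.60%

Kiran reaches Everline along 2 paths.
Via Orbis: 60% × 15% = 9%.
Via Selkirk: 76% × 85% = 64.6%.
Total: 9% + 64.6% = 73.6%.
Rounded: 73.60%.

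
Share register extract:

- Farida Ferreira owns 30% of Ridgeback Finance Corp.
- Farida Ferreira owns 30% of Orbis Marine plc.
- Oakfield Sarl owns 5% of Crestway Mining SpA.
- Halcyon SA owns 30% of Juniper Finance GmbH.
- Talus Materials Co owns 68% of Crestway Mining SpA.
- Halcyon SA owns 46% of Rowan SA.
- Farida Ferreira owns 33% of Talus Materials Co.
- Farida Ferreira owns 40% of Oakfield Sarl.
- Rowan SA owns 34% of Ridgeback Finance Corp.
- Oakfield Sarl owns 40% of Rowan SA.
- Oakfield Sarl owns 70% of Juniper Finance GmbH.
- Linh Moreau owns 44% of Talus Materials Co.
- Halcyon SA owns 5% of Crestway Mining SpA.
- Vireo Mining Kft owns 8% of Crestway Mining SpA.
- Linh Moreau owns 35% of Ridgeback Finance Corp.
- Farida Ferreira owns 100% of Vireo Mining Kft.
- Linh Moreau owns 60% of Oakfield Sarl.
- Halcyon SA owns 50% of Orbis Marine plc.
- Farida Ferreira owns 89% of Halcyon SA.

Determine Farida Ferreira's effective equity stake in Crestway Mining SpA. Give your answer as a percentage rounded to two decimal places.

Farida reaches Crestway along 4 paths.
Via Vireo: 100% × 8% = 8%.
Via Halcyon: 89% × 5% = 4.45%.
Via Talus: 33% × 68% = 22.44%.
Via Oakfield: 40% × 5% = 2%.
Total: 8% + 4.45% + 22.44% + 2% = 36.89%.

36.89%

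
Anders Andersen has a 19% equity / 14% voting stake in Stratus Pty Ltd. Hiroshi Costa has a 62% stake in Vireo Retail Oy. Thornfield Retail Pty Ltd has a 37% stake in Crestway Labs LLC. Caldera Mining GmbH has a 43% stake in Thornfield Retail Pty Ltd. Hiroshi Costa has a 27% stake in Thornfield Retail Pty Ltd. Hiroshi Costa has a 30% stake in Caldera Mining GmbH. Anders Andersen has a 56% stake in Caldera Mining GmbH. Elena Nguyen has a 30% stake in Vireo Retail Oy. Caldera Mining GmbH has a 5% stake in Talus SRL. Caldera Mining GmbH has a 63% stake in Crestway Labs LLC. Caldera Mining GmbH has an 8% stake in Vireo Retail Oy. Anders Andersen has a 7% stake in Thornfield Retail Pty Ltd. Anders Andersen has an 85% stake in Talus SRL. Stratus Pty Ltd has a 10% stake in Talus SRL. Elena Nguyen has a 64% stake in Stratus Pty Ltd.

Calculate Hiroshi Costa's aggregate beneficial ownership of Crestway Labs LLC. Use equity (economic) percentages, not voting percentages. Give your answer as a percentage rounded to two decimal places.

33.66%

Hiroshi reaches Crestway along 3 paths.
Via Thornfield: 27% × 37% = 9.99%.
Via Caldera → Thornfield: 30% × 43% × 37% = 4.773%.
Via Caldera: 30% × 63% = 18.9%.
Total: 9.99% + 4.773% + 18.9% = 33.663%.
Rounded: 33.66%.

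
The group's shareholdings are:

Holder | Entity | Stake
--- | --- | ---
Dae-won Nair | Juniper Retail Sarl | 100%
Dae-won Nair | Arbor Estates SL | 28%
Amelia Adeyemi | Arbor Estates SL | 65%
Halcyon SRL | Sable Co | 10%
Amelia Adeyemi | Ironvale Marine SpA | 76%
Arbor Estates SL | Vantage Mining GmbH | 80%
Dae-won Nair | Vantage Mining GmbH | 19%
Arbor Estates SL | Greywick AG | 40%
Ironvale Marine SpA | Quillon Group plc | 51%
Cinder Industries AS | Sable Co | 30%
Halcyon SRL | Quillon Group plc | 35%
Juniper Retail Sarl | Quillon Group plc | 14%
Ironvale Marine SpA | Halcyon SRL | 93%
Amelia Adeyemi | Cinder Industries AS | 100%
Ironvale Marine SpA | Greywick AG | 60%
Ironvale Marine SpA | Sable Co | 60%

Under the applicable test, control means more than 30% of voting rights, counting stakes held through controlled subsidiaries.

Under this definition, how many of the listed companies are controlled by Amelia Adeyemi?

8

Amelia holds 76% of Ironvale, so Amelia controls Ironvale.
Amelia holds 65% of Arbor, so Amelia controls Arbor.
Ironvale holds 93% of Halcyon, so Amelia controls Halcyon.
Ironvale and Halcyon together hold 51% + 35% = 86% of Quillon, so Amelia controls Quillon.
Ironvale and Arbor together hold 60% + 40% = 100% of Greywick, so Amelia controls Greywick.
Amelia holds 100% of Cinder, so Amelia controls Cinder.
Cinder and Halcyon and Ironvale together hold 30% + 10% + 60% = 100% of Sable, so Amelia controls Sable.
Arbor holds 80% of Vantage, so Amelia controls Vantage.
No other company's threshold is met.
Amelia controls 8 companies.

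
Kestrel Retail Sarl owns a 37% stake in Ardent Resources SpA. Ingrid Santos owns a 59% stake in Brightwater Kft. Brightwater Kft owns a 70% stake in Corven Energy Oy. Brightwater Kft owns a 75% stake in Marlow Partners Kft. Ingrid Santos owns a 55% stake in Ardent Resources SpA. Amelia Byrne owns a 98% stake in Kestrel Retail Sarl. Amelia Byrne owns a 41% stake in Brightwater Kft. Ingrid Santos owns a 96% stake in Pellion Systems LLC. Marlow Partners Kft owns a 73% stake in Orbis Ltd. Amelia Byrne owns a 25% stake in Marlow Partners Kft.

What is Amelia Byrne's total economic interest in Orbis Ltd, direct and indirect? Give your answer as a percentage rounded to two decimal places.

Amelia reaches Orbis along 2 paths.
Via Brightwater → Marlow: 41% × 75% × 73% = 22.4475%.
Via Marlow: 25% × 73% = 18.25%.
Total: 22.4475% + 18.25% = 40.6975%.
Rounded: 40.70%.

40.70%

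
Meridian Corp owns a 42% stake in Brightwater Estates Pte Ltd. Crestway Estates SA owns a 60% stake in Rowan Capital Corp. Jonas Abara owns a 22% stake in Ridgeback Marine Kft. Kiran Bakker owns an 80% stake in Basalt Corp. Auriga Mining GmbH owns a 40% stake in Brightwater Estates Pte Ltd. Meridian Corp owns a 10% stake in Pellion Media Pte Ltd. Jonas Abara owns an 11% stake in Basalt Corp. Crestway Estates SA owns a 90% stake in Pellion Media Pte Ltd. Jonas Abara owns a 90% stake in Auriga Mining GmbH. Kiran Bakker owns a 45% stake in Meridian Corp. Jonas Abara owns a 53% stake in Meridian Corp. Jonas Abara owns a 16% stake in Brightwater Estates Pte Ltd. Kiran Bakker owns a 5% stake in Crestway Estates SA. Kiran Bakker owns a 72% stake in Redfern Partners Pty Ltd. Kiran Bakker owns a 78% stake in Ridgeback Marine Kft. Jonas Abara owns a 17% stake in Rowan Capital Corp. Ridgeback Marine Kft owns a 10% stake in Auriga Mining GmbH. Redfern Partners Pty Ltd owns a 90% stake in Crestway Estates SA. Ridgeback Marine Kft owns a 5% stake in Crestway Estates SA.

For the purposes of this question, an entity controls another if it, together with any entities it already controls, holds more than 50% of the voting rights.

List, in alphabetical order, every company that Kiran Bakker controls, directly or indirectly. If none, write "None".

Basalt Corp, Crestway Estates SA, Pellion Media Pte Ltd, Redfern Partners Pty Ltd, Ridgeback Marine Kft, Rowan Capital Corp

Kiran holds 72% of Redfern, so Kiran controls Redfern.
Kiran holds 78% of Ridgeback, so Kiran controls Ridgeback.
Redfern and Kiran and Ridgeback together hold 90% + 5% + 5% = 100% of Crestway, so Kiran controls Crestway.
Crestway holds 90% of Pellion, so Kiran controls Pellion.
Crestway holds 60% of Rowan, so Kiran controls Rowan.
Kiran holds 80% of Basalt, so Kiran controls Basalt.
No other company's threshold is met.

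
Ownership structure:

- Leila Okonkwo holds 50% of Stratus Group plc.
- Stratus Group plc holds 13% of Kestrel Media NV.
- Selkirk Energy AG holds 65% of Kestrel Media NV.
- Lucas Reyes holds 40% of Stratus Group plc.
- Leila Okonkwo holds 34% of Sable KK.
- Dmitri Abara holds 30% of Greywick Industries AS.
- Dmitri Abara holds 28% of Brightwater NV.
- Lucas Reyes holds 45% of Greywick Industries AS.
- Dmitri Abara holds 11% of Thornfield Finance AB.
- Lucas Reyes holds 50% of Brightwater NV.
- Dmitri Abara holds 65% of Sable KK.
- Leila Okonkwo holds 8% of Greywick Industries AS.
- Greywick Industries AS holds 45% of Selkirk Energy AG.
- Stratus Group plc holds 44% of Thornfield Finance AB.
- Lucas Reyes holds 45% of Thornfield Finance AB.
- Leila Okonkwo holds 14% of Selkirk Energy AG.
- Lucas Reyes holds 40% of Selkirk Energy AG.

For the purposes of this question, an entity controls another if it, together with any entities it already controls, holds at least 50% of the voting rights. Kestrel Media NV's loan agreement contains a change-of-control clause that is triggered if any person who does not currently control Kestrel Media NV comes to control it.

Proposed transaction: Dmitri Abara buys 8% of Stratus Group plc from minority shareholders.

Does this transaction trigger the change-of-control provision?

The purchase changes only Dmitri's holdings, so Dmitri is the only person who could newly come to control Kestrel.
Dmitri holds 65% of Sable, so Dmitri controls Sable.
Neither Dmitri nor any entity Dmitri controls holds any voting interest in Kestrel.
So before the transaction, Dmitri does not control Kestrel.
After the purchase, Dmitri holds 8% of Stratus directly.
Dmitri's side now holds 8% of Stratus, not ≥ 50%, so Dmitri still does not control Stratus.
After the transaction, neither Dmitri nor any entity Dmitri controls holds a voting interest in Kestrel, so Dmitri still does not control it.
No new person acquires control, so the clause is not triggered.

No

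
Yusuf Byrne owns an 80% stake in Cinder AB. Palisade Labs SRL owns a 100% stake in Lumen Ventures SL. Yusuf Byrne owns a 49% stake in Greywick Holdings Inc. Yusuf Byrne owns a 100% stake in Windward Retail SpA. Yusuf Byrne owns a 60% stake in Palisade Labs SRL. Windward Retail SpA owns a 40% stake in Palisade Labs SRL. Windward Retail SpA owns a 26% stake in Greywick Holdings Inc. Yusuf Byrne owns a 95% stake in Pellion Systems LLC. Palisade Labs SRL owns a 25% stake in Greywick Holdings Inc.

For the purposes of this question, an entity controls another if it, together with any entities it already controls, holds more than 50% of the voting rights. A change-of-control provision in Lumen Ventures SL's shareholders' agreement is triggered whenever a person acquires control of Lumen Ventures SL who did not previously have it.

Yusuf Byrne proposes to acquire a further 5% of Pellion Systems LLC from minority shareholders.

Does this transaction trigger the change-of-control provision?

No

The purchase changes only Yusuf's holdings, so Yusuf is the only person who could newly come to control Lumen.
Yusuf holds 100% of Windward, so Yusuf controls Windward.
Windward and Yusuf together hold 40% + 60% = 100% of Palisade, so Yusuf controls Palisade.
Palisade holds 100% of Lumen, so Yusuf controls Lumen.
So Yusuf already controls Lumen before the transaction.
After the purchase, Yusuf's direct stake in Pellion rises to 95% + 5% = 100%.
Yusuf controlled Lumen already, so this is not a new person acquiring control; every other person's position is unchanged or reduced.
No new person acquires control, so the clause is not triggered.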